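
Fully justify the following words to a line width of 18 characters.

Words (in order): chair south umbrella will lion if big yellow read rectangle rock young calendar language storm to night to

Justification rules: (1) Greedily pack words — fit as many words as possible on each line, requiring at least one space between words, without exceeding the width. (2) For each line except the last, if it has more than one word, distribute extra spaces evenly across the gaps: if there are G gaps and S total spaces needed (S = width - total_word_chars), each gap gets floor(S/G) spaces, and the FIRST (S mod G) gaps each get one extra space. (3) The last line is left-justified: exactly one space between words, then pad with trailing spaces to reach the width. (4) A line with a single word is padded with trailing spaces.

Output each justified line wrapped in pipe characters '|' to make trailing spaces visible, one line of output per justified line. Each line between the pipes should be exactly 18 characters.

Answer: |chair        south|
|umbrella will lion|
|if big yellow read|
|rectangle     rock|
|young     calendar|
|language  storm to|
|night to          |

Derivation:
Line 1: ['chair', 'south'] (min_width=11, slack=7)
Line 2: ['umbrella', 'will', 'lion'] (min_width=18, slack=0)
Line 3: ['if', 'big', 'yellow', 'read'] (min_width=18, slack=0)
Line 4: ['rectangle', 'rock'] (min_width=14, slack=4)
Line 5: ['young', 'calendar'] (min_width=14, slack=4)
Line 6: ['language', 'storm', 'to'] (min_width=17, slack=1)
Line 7: ['night', 'to'] (min_width=8, slack=10)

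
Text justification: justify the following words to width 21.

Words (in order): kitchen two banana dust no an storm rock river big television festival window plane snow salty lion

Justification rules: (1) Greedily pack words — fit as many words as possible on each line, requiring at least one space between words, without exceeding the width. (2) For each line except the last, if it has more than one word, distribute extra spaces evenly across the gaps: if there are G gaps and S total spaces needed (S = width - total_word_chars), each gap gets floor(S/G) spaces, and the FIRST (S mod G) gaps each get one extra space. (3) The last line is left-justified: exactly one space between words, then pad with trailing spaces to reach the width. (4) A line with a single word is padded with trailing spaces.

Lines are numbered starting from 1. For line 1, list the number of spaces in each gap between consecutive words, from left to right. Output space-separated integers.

Answer: 3 2

Derivation:
Line 1: ['kitchen', 'two', 'banana'] (min_width=18, slack=3)
Line 2: ['dust', 'no', 'an', 'storm', 'rock'] (min_width=21, slack=0)
Line 3: ['river', 'big', 'television'] (min_width=20, slack=1)
Line 4: ['festival', 'window', 'plane'] (min_width=21, slack=0)
Line 5: ['snow', 'salty', 'lion'] (min_width=15, slack=6)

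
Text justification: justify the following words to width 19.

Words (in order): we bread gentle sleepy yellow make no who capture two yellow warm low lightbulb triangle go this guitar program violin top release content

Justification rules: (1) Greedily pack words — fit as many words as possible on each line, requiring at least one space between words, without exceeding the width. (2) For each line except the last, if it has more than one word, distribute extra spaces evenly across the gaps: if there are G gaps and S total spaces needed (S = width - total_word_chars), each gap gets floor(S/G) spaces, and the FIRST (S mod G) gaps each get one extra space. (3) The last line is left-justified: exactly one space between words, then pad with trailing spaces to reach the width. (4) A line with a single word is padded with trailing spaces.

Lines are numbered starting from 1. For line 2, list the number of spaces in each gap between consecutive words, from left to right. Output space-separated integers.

Line 1: ['we', 'bread', 'gentle'] (min_width=15, slack=4)
Line 2: ['sleepy', 'yellow', 'make'] (min_width=18, slack=1)
Line 3: ['no', 'who', 'capture', 'two'] (min_width=18, slack=1)
Line 4: ['yellow', 'warm', 'low'] (min_width=15, slack=4)
Line 5: ['lightbulb', 'triangle'] (min_width=18, slack=1)
Line 6: ['go', 'this', 'guitar'] (min_width=14, slack=5)
Line 7: ['program', 'violin', 'top'] (min_width=18, slack=1)
Line 8: ['release', 'content'] (min_width=15, slack=4)

Answer: 2 1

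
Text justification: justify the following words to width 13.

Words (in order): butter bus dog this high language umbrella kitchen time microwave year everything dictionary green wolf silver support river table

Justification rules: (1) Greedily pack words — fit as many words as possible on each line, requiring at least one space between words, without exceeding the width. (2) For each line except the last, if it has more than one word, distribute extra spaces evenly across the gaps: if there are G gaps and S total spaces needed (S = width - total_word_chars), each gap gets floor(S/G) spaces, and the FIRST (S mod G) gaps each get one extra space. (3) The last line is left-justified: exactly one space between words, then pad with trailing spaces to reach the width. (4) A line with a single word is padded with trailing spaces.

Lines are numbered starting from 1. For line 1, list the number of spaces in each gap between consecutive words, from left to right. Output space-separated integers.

Answer: 4

Derivation:
Line 1: ['butter', 'bus'] (min_width=10, slack=3)
Line 2: ['dog', 'this', 'high'] (min_width=13, slack=0)
Line 3: ['language'] (min_width=8, slack=5)
Line 4: ['umbrella'] (min_width=8, slack=5)
Line 5: ['kitchen', 'time'] (min_width=12, slack=1)
Line 6: ['microwave'] (min_width=9, slack=4)
Line 7: ['year'] (min_width=4, slack=9)
Line 8: ['everything'] (min_width=10, slack=3)
Line 9: ['dictionary'] (min_width=10, slack=3)
Line 10: ['green', 'wolf'] (min_width=10, slack=3)
Line 11: ['silver'] (min_width=6, slack=7)
Line 12: ['support', 'river'] (min_width=13, slack=0)
Line 13: ['table'] (min_width=5, slack=8)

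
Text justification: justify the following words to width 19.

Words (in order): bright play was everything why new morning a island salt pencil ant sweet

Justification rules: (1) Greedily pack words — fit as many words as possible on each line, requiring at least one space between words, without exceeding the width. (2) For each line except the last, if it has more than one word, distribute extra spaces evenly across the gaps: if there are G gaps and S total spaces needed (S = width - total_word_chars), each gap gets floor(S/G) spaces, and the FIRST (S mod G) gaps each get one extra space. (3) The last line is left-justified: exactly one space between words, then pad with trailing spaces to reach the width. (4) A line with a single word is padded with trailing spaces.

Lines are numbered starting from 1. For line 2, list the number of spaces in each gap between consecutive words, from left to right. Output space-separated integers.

Line 1: ['bright', 'play', 'was'] (min_width=15, slack=4)
Line 2: ['everything', 'why', 'new'] (min_width=18, slack=1)
Line 3: ['morning', 'a', 'island'] (min_width=16, slack=3)
Line 4: ['salt', 'pencil', 'ant'] (min_width=15, slack=4)
Line 5: ['sweet'] (min_width=5, slack=14)

Answer: 2 1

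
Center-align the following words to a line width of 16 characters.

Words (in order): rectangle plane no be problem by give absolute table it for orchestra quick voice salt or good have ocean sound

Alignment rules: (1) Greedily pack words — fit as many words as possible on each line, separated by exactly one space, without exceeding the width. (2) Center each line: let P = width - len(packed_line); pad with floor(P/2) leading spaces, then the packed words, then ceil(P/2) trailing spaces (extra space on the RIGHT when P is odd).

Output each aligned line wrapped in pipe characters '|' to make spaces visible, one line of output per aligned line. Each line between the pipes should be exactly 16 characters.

Line 1: ['rectangle', 'plane'] (min_width=15, slack=1)
Line 2: ['no', 'be', 'problem', 'by'] (min_width=16, slack=0)
Line 3: ['give', 'absolute'] (min_width=13, slack=3)
Line 4: ['table', 'it', 'for'] (min_width=12, slack=4)
Line 5: ['orchestra', 'quick'] (min_width=15, slack=1)
Line 6: ['voice', 'salt', 'or'] (min_width=13, slack=3)
Line 7: ['good', 'have', 'ocean'] (min_width=15, slack=1)
Line 8: ['sound'] (min_width=5, slack=11)

Answer: |rectangle plane |
|no be problem by|
| give absolute  |
|  table it for  |
|orchestra quick |
| voice salt or  |
|good have ocean |
|     sound      |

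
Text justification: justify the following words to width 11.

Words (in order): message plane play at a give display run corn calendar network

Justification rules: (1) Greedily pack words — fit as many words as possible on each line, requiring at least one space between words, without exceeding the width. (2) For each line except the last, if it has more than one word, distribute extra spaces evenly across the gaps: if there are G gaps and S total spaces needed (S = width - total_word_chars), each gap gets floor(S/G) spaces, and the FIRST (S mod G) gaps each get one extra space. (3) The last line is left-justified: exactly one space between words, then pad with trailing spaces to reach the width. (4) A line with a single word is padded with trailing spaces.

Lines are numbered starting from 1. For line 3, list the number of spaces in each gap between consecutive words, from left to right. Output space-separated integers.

Answer: 2 2

Derivation:
Line 1: ['message'] (min_width=7, slack=4)
Line 2: ['plane', 'play'] (min_width=10, slack=1)
Line 3: ['at', 'a', 'give'] (min_width=9, slack=2)
Line 4: ['display', 'run'] (min_width=11, slack=0)
Line 5: ['corn'] (min_width=4, slack=7)
Line 6: ['calendar'] (min_width=8, slack=3)
Line 7: ['network'] (min_width=7, slack=4)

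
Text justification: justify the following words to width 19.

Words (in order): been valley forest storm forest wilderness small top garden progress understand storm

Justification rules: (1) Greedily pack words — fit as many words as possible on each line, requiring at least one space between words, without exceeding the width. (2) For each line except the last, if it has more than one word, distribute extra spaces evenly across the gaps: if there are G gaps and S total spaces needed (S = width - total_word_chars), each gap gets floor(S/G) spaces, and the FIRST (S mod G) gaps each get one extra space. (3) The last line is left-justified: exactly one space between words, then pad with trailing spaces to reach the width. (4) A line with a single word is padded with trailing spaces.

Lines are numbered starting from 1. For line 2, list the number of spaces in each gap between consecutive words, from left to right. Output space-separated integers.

Answer: 8

Derivation:
Line 1: ['been', 'valley', 'forest'] (min_width=18, slack=1)
Line 2: ['storm', 'forest'] (min_width=12, slack=7)
Line 3: ['wilderness', 'small'] (min_width=16, slack=3)
Line 4: ['top', 'garden', 'progress'] (min_width=19, slack=0)
Line 5: ['understand', 'storm'] (min_width=16, slack=3)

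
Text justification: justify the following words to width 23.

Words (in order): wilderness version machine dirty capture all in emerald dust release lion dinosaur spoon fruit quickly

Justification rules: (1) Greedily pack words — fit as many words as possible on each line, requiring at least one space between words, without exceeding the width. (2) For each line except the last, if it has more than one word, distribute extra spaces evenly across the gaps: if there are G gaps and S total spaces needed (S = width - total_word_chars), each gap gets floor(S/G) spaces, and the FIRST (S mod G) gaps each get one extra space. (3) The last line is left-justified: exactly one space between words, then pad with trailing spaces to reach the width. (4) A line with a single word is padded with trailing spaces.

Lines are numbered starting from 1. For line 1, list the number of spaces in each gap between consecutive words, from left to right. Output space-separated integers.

Answer: 6

Derivation:
Line 1: ['wilderness', 'version'] (min_width=18, slack=5)
Line 2: ['machine', 'dirty', 'capture'] (min_width=21, slack=2)
Line 3: ['all', 'in', 'emerald', 'dust'] (min_width=19, slack=4)
Line 4: ['release', 'lion', 'dinosaur'] (min_width=21, slack=2)
Line 5: ['spoon', 'fruit', 'quickly'] (min_width=19, slack=4)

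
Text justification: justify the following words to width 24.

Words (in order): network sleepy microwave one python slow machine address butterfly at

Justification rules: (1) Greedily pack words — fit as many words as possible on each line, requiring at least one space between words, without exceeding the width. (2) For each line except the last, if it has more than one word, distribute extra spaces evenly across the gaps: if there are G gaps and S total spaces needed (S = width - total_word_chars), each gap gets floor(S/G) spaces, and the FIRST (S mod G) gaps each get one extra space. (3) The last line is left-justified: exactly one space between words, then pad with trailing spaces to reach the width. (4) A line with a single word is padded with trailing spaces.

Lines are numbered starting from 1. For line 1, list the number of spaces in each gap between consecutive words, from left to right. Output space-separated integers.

Answer: 1 1

Derivation:
Line 1: ['network', 'sleepy', 'microwave'] (min_width=24, slack=0)
Line 2: ['one', 'python', 'slow', 'machine'] (min_width=23, slack=1)
Line 3: ['address', 'butterfly', 'at'] (min_width=20, slack=4)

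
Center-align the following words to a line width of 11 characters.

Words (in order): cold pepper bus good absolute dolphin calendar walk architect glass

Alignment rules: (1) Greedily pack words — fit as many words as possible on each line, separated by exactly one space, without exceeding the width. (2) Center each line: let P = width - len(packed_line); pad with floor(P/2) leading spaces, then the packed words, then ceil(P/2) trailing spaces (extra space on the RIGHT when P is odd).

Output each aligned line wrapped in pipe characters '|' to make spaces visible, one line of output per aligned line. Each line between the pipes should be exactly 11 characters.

Line 1: ['cold', 'pepper'] (min_width=11, slack=0)
Line 2: ['bus', 'good'] (min_width=8, slack=3)
Line 3: ['absolute'] (min_width=8, slack=3)
Line 4: ['dolphin'] (min_width=7, slack=4)
Line 5: ['calendar'] (min_width=8, slack=3)
Line 6: ['walk'] (min_width=4, slack=7)
Line 7: ['architect'] (min_width=9, slack=2)
Line 8: ['glass'] (min_width=5, slack=6)

Answer: |cold pepper|
| bus good  |
| absolute  |
|  dolphin  |
| calendar  |
|   walk    |
| architect |
|   glass   |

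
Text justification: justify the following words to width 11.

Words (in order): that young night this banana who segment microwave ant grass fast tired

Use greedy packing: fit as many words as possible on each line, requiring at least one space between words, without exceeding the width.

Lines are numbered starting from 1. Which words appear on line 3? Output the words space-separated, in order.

Answer: banana who

Derivation:
Line 1: ['that', 'young'] (min_width=10, slack=1)
Line 2: ['night', 'this'] (min_width=10, slack=1)
Line 3: ['banana', 'who'] (min_width=10, slack=1)
Line 4: ['segment'] (min_width=7, slack=4)
Line 5: ['microwave'] (min_width=9, slack=2)
Line 6: ['ant', 'grass'] (min_width=9, slack=2)
Line 7: ['fast', 'tired'] (min_width=10, slack=1)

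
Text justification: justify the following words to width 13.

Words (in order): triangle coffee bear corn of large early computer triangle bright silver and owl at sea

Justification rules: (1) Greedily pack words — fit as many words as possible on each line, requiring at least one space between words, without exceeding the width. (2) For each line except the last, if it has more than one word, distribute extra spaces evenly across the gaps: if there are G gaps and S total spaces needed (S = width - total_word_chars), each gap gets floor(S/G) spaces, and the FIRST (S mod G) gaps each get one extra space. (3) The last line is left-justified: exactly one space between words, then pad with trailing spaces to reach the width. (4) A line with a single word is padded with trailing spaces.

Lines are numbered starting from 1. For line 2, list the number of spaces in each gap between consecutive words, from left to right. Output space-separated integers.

Answer: 3

Derivation:
Line 1: ['triangle'] (min_width=8, slack=5)
Line 2: ['coffee', 'bear'] (min_width=11, slack=2)
Line 3: ['corn', 'of', 'large'] (min_width=13, slack=0)
Line 4: ['early'] (min_width=5, slack=8)
Line 5: ['computer'] (min_width=8, slack=5)
Line 6: ['triangle'] (min_width=8, slack=5)
Line 7: ['bright', 'silver'] (min_width=13, slack=0)
Line 8: ['and', 'owl', 'at'] (min_width=10, slack=3)
Line 9: ['sea'] (min_width=3, slack=10)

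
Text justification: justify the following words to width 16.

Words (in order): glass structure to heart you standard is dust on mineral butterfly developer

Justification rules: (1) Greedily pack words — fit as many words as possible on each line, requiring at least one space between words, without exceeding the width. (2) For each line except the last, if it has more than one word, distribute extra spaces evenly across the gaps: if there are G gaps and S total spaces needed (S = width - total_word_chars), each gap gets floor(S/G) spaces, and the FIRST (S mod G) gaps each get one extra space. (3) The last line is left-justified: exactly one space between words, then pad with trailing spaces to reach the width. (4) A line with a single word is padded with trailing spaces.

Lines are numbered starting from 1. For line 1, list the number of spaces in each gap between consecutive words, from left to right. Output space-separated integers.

Line 1: ['glass', 'structure'] (min_width=15, slack=1)
Line 2: ['to', 'heart', 'you'] (min_width=12, slack=4)
Line 3: ['standard', 'is', 'dust'] (min_width=16, slack=0)
Line 4: ['on', 'mineral'] (min_width=10, slack=6)
Line 5: ['butterfly'] (min_width=9, slack=7)
Line 6: ['developer'] (min_width=9, slack=7)

Answer: 2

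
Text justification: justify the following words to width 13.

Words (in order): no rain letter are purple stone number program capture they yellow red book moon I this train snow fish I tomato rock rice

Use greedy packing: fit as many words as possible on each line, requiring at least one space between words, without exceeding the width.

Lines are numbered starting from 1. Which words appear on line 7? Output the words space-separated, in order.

Line 1: ['no', 'rain'] (min_width=7, slack=6)
Line 2: ['letter', 'are'] (min_width=10, slack=3)
Line 3: ['purple', 'stone'] (min_width=12, slack=1)
Line 4: ['number'] (min_width=6, slack=7)
Line 5: ['program'] (min_width=7, slack=6)
Line 6: ['capture', 'they'] (min_width=12, slack=1)
Line 7: ['yellow', 'red'] (min_width=10, slack=3)
Line 8: ['book', 'moon', 'I'] (min_width=11, slack=2)
Line 9: ['this', 'train'] (min_width=10, slack=3)
Line 10: ['snow', 'fish', 'I'] (min_width=11, slack=2)
Line 11: ['tomato', 'rock'] (min_width=11, slack=2)
Line 12: ['rice'] (min_width=4, slack=9)

Answer: yellow red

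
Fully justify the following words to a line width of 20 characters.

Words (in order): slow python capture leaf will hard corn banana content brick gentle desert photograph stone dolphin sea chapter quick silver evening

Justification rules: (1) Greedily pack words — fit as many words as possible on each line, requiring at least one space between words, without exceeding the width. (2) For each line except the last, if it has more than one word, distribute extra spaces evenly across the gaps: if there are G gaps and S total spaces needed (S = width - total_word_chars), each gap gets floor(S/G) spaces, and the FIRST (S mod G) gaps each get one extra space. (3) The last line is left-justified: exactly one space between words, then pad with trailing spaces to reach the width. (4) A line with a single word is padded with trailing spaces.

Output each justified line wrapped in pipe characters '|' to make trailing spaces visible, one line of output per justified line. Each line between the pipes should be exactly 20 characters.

Line 1: ['slow', 'python', 'capture'] (min_width=19, slack=1)
Line 2: ['leaf', 'will', 'hard', 'corn'] (min_width=19, slack=1)
Line 3: ['banana', 'content', 'brick'] (min_width=20, slack=0)
Line 4: ['gentle', 'desert'] (min_width=13, slack=7)
Line 5: ['photograph', 'stone'] (min_width=16, slack=4)
Line 6: ['dolphin', 'sea', 'chapter'] (min_width=19, slack=1)
Line 7: ['quick', 'silver', 'evening'] (min_width=20, slack=0)

Answer: |slow  python capture|
|leaf  will hard corn|
|banana content brick|
|gentle        desert|
|photograph     stone|
|dolphin  sea chapter|
|quick silver evening|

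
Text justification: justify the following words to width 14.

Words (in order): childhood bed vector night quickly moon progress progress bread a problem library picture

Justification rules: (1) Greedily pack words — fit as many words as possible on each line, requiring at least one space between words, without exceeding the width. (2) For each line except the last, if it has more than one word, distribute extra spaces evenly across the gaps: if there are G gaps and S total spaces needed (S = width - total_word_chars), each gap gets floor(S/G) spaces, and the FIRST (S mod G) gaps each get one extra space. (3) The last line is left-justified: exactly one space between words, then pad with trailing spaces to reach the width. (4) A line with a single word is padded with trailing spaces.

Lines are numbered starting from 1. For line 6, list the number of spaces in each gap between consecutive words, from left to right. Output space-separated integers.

Line 1: ['childhood', 'bed'] (min_width=13, slack=1)
Line 2: ['vector', 'night'] (min_width=12, slack=2)
Line 3: ['quickly', 'moon'] (min_width=12, slack=2)
Line 4: ['progress'] (min_width=8, slack=6)
Line 5: ['progress', 'bread'] (min_width=14, slack=0)
Line 6: ['a', 'problem'] (min_width=9, slack=5)
Line 7: ['library'] (min_width=7, slack=7)
Line 8: ['picture'] (min_width=7, slack=7)

Answer: 6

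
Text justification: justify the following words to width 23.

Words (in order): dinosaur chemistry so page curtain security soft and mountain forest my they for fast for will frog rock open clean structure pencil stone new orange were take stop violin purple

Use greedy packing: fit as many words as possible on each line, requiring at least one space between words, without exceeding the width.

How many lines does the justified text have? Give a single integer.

Line 1: ['dinosaur', 'chemistry', 'so'] (min_width=21, slack=2)
Line 2: ['page', 'curtain', 'security'] (min_width=21, slack=2)
Line 3: ['soft', 'and', 'mountain'] (min_width=17, slack=6)
Line 4: ['forest', 'my', 'they', 'for', 'fast'] (min_width=23, slack=0)
Line 5: ['for', 'will', 'frog', 'rock', 'open'] (min_width=23, slack=0)
Line 6: ['clean', 'structure', 'pencil'] (min_width=22, slack=1)
Line 7: ['stone', 'new', 'orange', 'were'] (min_width=21, slack=2)
Line 8: ['take', 'stop', 'violin', 'purple'] (min_width=23, slack=0)
Total lines: 8

Answer: 8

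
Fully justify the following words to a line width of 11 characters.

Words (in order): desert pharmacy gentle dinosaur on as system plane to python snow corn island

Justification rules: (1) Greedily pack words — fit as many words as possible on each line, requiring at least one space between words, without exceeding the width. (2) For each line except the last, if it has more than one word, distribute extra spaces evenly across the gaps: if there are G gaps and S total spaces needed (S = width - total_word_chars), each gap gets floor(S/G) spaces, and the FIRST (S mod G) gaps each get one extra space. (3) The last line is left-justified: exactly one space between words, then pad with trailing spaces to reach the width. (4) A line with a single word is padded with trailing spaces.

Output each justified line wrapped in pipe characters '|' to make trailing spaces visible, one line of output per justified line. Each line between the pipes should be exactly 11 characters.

Answer: |desert     |
|pharmacy   |
|gentle     |
|dinosaur on|
|as   system|
|plane    to|
|python snow|
|corn island|

Derivation:
Line 1: ['desert'] (min_width=6, slack=5)
Line 2: ['pharmacy'] (min_width=8, slack=3)
Line 3: ['gentle'] (min_width=6, slack=5)
Line 4: ['dinosaur', 'on'] (min_width=11, slack=0)
Line 5: ['as', 'system'] (min_width=9, slack=2)
Line 6: ['plane', 'to'] (min_width=8, slack=3)
Line 7: ['python', 'snow'] (min_width=11, slack=0)
Line 8: ['corn', 'island'] (min_width=11, slack=0)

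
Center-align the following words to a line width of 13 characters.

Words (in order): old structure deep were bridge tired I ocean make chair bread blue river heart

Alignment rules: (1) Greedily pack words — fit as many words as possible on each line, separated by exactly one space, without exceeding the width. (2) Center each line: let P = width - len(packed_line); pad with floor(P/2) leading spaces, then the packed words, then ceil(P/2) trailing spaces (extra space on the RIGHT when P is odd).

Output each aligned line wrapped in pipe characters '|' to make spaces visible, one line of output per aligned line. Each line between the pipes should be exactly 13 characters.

Answer: |old structure|
|  deep were  |
|bridge tired |
|I ocean make |
| chair bread |
| blue river  |
|    heart    |

Derivation:
Line 1: ['old', 'structure'] (min_width=13, slack=0)
Line 2: ['deep', 'were'] (min_width=9, slack=4)
Line 3: ['bridge', 'tired'] (min_width=12, slack=1)
Line 4: ['I', 'ocean', 'make'] (min_width=12, slack=1)
Line 5: ['chair', 'bread'] (min_width=11, slack=2)
Line 6: ['blue', 'river'] (min_width=10, slack=3)
Line 7: ['heart'] (min_width=5, slack=8)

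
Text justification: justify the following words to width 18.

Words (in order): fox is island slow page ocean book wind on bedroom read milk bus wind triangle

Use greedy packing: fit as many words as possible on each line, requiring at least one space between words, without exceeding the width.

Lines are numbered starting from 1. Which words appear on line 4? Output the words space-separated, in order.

Answer: read milk bus wind

Derivation:
Line 1: ['fox', 'is', 'island', 'slow'] (min_width=18, slack=0)
Line 2: ['page', 'ocean', 'book'] (min_width=15, slack=3)
Line 3: ['wind', 'on', 'bedroom'] (min_width=15, slack=3)
Line 4: ['read', 'milk', 'bus', 'wind'] (min_width=18, slack=0)
Line 5: ['triangle'] (min_width=8, slack=10)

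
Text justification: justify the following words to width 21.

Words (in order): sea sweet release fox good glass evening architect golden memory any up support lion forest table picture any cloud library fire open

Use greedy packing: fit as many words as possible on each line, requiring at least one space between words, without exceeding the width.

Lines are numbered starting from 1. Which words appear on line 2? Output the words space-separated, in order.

Line 1: ['sea', 'sweet', 'release', 'fox'] (min_width=21, slack=0)
Line 2: ['good', 'glass', 'evening'] (min_width=18, slack=3)
Line 3: ['architect', 'golden'] (min_width=16, slack=5)
Line 4: ['memory', 'any', 'up', 'support'] (min_width=21, slack=0)
Line 5: ['lion', 'forest', 'table'] (min_width=17, slack=4)
Line 6: ['picture', 'any', 'cloud'] (min_width=17, slack=4)
Line 7: ['library', 'fire', 'open'] (min_width=17, slack=4)

Answer: good glass evening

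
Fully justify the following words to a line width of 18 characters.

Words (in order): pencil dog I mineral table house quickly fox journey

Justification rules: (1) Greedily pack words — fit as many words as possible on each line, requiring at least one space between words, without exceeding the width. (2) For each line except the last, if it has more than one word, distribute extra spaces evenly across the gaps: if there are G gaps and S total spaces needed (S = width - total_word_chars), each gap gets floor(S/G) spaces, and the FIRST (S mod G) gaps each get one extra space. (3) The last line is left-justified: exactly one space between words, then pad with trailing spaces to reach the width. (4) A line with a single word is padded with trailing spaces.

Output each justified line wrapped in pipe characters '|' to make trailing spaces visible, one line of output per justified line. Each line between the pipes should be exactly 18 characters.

Line 1: ['pencil', 'dog', 'I'] (min_width=12, slack=6)
Line 2: ['mineral', 'table'] (min_width=13, slack=5)
Line 3: ['house', 'quickly', 'fox'] (min_width=17, slack=1)
Line 4: ['journey'] (min_width=7, slack=11)

Answer: |pencil    dog    I|
|mineral      table|
|house  quickly fox|
|journey           |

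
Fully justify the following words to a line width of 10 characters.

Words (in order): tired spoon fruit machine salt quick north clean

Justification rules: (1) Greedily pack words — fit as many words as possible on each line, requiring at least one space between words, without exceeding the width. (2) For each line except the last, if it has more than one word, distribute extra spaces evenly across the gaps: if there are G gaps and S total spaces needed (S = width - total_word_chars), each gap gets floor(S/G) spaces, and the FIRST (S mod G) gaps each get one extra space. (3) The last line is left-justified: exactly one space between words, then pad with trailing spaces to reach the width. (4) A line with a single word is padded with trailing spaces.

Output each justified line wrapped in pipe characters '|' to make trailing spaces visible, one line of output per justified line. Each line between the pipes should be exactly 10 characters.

Line 1: ['tired'] (min_width=5, slack=5)
Line 2: ['spoon'] (min_width=5, slack=5)
Line 3: ['fruit'] (min_width=5, slack=5)
Line 4: ['machine'] (min_width=7, slack=3)
Line 5: ['salt', 'quick'] (min_width=10, slack=0)
Line 6: ['north'] (min_width=5, slack=5)
Line 7: ['clean'] (min_width=5, slack=5)

Answer: |tired     |
|spoon     |
|fruit     |
|machine   |
|salt quick|
|north     |
|clean     |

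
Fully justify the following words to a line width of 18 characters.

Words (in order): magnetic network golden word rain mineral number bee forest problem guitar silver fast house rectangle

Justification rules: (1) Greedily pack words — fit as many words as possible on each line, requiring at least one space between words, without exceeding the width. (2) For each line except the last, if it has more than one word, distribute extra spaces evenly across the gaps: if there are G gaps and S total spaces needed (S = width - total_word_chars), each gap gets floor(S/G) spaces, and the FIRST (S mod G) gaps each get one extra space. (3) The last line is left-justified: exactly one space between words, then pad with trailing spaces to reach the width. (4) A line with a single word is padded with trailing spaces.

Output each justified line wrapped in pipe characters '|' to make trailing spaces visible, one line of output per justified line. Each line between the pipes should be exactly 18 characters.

Answer: |magnetic   network|
|golden  word  rain|
|mineral number bee|
|forest     problem|
|guitar silver fast|
|house rectangle   |

Derivation:
Line 1: ['magnetic', 'network'] (min_width=16, slack=2)
Line 2: ['golden', 'word', 'rain'] (min_width=16, slack=2)
Line 3: ['mineral', 'number', 'bee'] (min_width=18, slack=0)
Line 4: ['forest', 'problem'] (min_width=14, slack=4)
Line 5: ['guitar', 'silver', 'fast'] (min_width=18, slack=0)
Line 6: ['house', 'rectangle'] (min_width=15, slack=3)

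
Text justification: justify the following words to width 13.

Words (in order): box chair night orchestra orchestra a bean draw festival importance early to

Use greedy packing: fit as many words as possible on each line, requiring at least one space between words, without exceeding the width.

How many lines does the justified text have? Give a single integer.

Answer: 8

Derivation:
Line 1: ['box', 'chair'] (min_width=9, slack=4)
Line 2: ['night'] (min_width=5, slack=8)
Line 3: ['orchestra'] (min_width=9, slack=4)
Line 4: ['orchestra', 'a'] (min_width=11, slack=2)
Line 5: ['bean', 'draw'] (min_width=9, slack=4)
Line 6: ['festival'] (min_width=8, slack=5)
Line 7: ['importance'] (min_width=10, slack=3)
Line 8: ['early', 'to'] (min_width=8, slack=5)
Total lines: 8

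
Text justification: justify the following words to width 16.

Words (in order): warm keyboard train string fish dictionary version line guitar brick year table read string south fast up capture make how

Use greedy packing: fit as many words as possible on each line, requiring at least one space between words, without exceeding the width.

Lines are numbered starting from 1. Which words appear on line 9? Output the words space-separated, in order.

Line 1: ['warm', 'keyboard'] (min_width=13, slack=3)
Line 2: ['train', 'string'] (min_width=12, slack=4)
Line 3: ['fish', 'dictionary'] (min_width=15, slack=1)
Line 4: ['version', 'line'] (min_width=12, slack=4)
Line 5: ['guitar', 'brick'] (min_width=12, slack=4)
Line 6: ['year', 'table', 'read'] (min_width=15, slack=1)
Line 7: ['string', 'south'] (min_width=12, slack=4)
Line 8: ['fast', 'up', 'capture'] (min_width=15, slack=1)
Line 9: ['make', 'how'] (min_width=8, slack=8)

Answer: make how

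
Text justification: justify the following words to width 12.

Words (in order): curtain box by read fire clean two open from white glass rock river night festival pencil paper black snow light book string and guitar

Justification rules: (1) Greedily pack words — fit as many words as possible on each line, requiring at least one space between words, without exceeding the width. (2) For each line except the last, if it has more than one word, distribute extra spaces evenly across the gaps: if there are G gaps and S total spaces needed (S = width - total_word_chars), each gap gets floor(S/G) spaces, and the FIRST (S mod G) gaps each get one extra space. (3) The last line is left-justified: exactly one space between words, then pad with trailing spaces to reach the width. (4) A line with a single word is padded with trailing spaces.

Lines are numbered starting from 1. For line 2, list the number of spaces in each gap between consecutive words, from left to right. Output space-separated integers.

Line 1: ['curtain', 'box'] (min_width=11, slack=1)
Line 2: ['by', 'read', 'fire'] (min_width=12, slack=0)
Line 3: ['clean', 'two'] (min_width=9, slack=3)
Line 4: ['open', 'from'] (min_width=9, slack=3)
Line 5: ['white', 'glass'] (min_width=11, slack=1)
Line 6: ['rock', 'river'] (min_width=10, slack=2)
Line 7: ['night'] (min_width=5, slack=7)
Line 8: ['festival'] (min_width=8, slack=4)
Line 9: ['pencil', 'paper'] (min_width=12, slack=0)
Line 10: ['black', 'snow'] (min_width=10, slack=2)
Line 11: ['light', 'book'] (min_width=10, slack=2)
Line 12: ['string', 'and'] (min_width=10, slack=2)
Line 13: ['guitar'] (min_width=6, slack=6)

Answer: 1 1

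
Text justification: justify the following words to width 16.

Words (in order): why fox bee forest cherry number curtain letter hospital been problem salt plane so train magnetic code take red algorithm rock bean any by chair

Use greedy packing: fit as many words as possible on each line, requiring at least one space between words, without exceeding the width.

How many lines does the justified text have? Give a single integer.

Line 1: ['why', 'fox', 'bee'] (min_width=11, slack=5)
Line 2: ['forest', 'cherry'] (min_width=13, slack=3)
Line 3: ['number', 'curtain'] (min_width=14, slack=2)
Line 4: ['letter', 'hospital'] (min_width=15, slack=1)
Line 5: ['been', 'problem'] (min_width=12, slack=4)
Line 6: ['salt', 'plane', 'so'] (min_width=13, slack=3)
Line 7: ['train', 'magnetic'] (min_width=14, slack=2)
Line 8: ['code', 'take', 'red'] (min_width=13, slack=3)
Line 9: ['algorithm', 'rock'] (min_width=14, slack=2)
Line 10: ['bean', 'any', 'by'] (min_width=11, slack=5)
Line 11: ['chair'] (min_width=5, slack=11)
Total lines: 11

Answer: 11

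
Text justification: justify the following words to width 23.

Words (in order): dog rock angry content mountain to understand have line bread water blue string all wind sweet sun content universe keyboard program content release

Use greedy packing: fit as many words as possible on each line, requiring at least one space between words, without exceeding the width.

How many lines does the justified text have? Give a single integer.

Line 1: ['dog', 'rock', 'angry', 'content'] (min_width=22, slack=1)
Line 2: ['mountain', 'to', 'understand'] (min_width=22, slack=1)
Line 3: ['have', 'line', 'bread', 'water'] (min_width=21, slack=2)
Line 4: ['blue', 'string', 'all', 'wind'] (min_width=20, slack=3)
Line 5: ['sweet', 'sun', 'content'] (min_width=17, slack=6)
Line 6: ['universe', 'keyboard'] (min_width=17, slack=6)
Line 7: ['program', 'content', 'release'] (min_width=23, slack=0)
Total lines: 7

Answer: 7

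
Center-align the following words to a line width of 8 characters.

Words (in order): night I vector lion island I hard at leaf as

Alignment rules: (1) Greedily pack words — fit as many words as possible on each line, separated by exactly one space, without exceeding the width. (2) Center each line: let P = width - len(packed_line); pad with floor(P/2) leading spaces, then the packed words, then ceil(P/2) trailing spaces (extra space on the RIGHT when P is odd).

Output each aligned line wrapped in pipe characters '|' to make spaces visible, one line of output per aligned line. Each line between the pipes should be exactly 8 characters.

Answer: |night I |
| vector |
|  lion  |
|island I|
|hard at |
|leaf as |

Derivation:
Line 1: ['night', 'I'] (min_width=7, slack=1)
Line 2: ['vector'] (min_width=6, slack=2)
Line 3: ['lion'] (min_width=4, slack=4)
Line 4: ['island', 'I'] (min_width=8, slack=0)
Line 5: ['hard', 'at'] (min_width=7, slack=1)
Line 6: ['leaf', 'as'] (min_width=7, slack=1)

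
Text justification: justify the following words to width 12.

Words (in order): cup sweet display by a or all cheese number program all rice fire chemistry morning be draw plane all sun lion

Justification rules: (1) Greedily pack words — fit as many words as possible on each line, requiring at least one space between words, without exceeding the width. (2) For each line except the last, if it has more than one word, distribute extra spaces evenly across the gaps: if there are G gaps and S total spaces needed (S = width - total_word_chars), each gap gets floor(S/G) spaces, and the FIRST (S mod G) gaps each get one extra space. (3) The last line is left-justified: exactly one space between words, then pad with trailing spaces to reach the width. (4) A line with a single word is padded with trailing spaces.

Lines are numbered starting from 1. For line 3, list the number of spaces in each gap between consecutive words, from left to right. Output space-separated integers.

Answer: 7

Derivation:
Line 1: ['cup', 'sweet'] (min_width=9, slack=3)
Line 2: ['display', 'by', 'a'] (min_width=12, slack=0)
Line 3: ['or', 'all'] (min_width=6, slack=6)
Line 4: ['cheese'] (min_width=6, slack=6)
Line 5: ['number'] (min_width=6, slack=6)
Line 6: ['program', 'all'] (min_width=11, slack=1)
Line 7: ['rice', 'fire'] (min_width=9, slack=3)
Line 8: ['chemistry'] (min_width=9, slack=3)
Line 9: ['morning', 'be'] (min_width=10, slack=2)
Line 10: ['draw', 'plane'] (min_width=10, slack=2)
Line 11: ['all', 'sun', 'lion'] (min_width=12, slack=0)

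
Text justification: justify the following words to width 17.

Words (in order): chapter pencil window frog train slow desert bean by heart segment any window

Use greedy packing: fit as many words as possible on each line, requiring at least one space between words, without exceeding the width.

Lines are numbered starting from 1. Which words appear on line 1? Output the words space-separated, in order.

Line 1: ['chapter', 'pencil'] (min_width=14, slack=3)
Line 2: ['window', 'frog', 'train'] (min_width=17, slack=0)
Line 3: ['slow', 'desert', 'bean'] (min_width=16, slack=1)
Line 4: ['by', 'heart', 'segment'] (min_width=16, slack=1)
Line 5: ['any', 'window'] (min_width=10, slack=7)

Answer: chapter pencil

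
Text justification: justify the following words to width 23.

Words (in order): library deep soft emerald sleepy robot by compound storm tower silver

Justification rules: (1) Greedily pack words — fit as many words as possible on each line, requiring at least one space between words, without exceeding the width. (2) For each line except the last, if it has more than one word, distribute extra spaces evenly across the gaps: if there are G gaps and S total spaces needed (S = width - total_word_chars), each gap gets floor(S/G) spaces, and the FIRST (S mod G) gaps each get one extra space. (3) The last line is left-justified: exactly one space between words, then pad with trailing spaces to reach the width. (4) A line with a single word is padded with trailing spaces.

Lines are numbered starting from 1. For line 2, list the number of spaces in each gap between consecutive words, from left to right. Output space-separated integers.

Answer: 1 1 1

Derivation:
Line 1: ['library', 'deep', 'soft'] (min_width=17, slack=6)
Line 2: ['emerald', 'sleepy', 'robot', 'by'] (min_width=23, slack=0)
Line 3: ['compound', 'storm', 'tower'] (min_width=20, slack=3)
Line 4: ['silver'] (min_width=6, slack=17)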